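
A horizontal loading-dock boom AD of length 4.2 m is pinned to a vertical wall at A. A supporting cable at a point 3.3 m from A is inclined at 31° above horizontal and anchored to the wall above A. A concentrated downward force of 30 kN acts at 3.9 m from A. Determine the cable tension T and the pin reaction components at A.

ΣM about A: T·sin31°·3.3 − 30·3.9 = 0 → T = 117/(3.3·0.515038) = 68.8387 ≈ 68.84 kN.
ΣF_x = 0: A_x − T·cos31° = 0 → A_x = 68.8387 × 0.857167 = 59.01 kN.
ΣF_y = 0: A_y + T·sin31° − 30 = 0 → A_y = 30 − 68.8387 × 0.515038 = -5.455 kN.

T = 68.84 kN, A_x = 59.01 kN, A_y = -5.455 kN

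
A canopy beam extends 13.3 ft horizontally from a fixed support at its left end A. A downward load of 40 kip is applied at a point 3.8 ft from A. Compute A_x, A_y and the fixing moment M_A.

ΣF_x = 0: A_x = 0.
ΣF_y = 0: A_y − 40 = 0 → A_y = 40.00 kip.
ΣM about A: M_A − 40·3.8 = 0 → M_A = 152.0 kip·ft.

A_x = 0, A_y = 40.00 kip, M_A = 152.0 kip·ft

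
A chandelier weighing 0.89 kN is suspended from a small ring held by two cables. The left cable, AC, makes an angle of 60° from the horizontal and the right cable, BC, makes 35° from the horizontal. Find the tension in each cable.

T_AC = 0.7318 kN, T_BC = 0.4467 kN

ΣF_x = 0: −T_AC·cos60° + T_BC·cos35° = 0 → T_BC = 0.610387·T_AC.
ΣF_y = 0: T_AC·sin60° + T_BC·sin35° = 0.89.
Substitute: T_AC·(0.866025 + 0.610387·0.573576) = 0.89 → T_AC = 0.731831 ≈ 0.7318 kN.
Then T_BC = 0.610387 × 0.731831 = 0.4467 kN.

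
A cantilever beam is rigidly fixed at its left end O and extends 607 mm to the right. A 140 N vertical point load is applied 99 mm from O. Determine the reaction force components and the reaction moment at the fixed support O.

ΣF_x = 0: O_x = 0.
ΣF_y = 0: O_y − 140 = 0 → O_y = 140.0 N.
ΣM about O: M_O − 140·99 = 0 → M_O = 13860 N·mm.

O_x = 0, O_y = 140.0 N, M_O = 13860 N·mm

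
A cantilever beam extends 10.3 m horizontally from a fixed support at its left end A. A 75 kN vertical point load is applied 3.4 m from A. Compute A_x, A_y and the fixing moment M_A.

A_x = 0, A_y = 75.00 kN, M_A = 255.0 kN·m

ΣF_x = 0: A_x = 0.
ΣF_y = 0: A_y − 75 = 0 → A_y = 75.00 kN.
ΣM about A: M_A − 75·3.4 = 0 → M_A = 255.0 kN·m.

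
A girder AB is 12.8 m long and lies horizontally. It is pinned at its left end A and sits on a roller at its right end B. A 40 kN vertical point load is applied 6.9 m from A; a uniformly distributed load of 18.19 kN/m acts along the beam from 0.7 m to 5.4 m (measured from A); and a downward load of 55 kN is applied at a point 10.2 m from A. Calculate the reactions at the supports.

A_x = 0, A_y = 94.73 kN, B_y = 85.76 kN

Resultant of the distributed load: 18.19 × 4.7 = 85.493 kN at 3.05 m from A.
Moments about A: B_y·12.8 − 40·6.9 − (18.19·4.7)·3.05 − 55·10.2 = 0 → B_y = 1097.75365/12.8 = 85.762 ≈ 85.76 kN.
ΣF_y = 0: A_y + 85.762 − 40 − 18.19·4.7 − 55 = 0 → A_y = 94.73 kN.
ΣF_x = 0: no horizontal applied forces, so A_x = 0.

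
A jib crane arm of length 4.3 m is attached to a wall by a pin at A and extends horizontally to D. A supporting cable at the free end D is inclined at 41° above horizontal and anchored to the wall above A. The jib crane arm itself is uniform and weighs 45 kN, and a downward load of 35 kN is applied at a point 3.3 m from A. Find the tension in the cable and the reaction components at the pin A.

ΣM about A: T·sin41°·4.3 − 45·2.15 − 35·3.3 = 0 → T = 212.25/(4.3·0.656059) = 75.2378 ≈ 75.24 kN.
ΣF_x = 0: A_x − T·cos41° = 0 → A_x = 75.2378 × 0.75471 = 56.78 kN.
ΣF_y = 0: A_y + T·sin41° − 45 − 35 = 0 → A_y = 80 − 75.2378 × 0.656059 = 30.64 kN.

T = 75.24 kN, A_x = 56.78 kN, A_y = 30.64 kN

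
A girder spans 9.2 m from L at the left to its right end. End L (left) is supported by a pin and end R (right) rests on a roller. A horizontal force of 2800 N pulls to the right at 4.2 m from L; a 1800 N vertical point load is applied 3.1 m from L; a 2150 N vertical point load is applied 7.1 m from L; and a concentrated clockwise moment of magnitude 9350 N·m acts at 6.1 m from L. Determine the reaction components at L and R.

L_x = -2800 N, L_y = 667.9 N, R_y = 3282 N

ΣM about L: R_y·9.2 − 1800·3.1 − 2150·7.1 − 9350 = 0 → R_y = 30195/9.2 = 3282.07 ≈ 3282 N.
ΣF_y = 0: L_y + 3282.07 − 1800 − 2150 = 0 → L_y = 667.9 N.
ΣF_x = 0: L_x + 2800 = 0 → L_x = -2800 N.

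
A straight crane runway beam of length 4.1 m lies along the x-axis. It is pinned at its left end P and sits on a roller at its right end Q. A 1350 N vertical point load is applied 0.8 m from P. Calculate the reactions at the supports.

ΣM about P: Q_y·4.1 − 1350·0.8 = 0 → Q_y = 1080/4.1 = 263.415 ≈ 263.4 N.
ΣF_y = 0: P_y + 263.415 − 1350 = 0 → P_y = 1087 N.
ΣF_x = 0: no horizontal applied forces, so P_x = 0.

P_x = 0, P_y = 1087 N, Q_y = 263.4 N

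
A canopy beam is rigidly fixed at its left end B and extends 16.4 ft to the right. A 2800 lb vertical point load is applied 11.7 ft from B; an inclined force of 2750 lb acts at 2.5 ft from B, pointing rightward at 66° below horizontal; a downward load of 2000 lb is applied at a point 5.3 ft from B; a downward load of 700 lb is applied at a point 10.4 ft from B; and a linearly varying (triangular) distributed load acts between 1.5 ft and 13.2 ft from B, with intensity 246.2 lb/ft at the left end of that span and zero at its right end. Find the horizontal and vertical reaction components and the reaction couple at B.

Resultant of the triangular load: ½ × 246.2 × 11.7 = 1440.27 lb, acting at 5.4 ft from B (one-third of the span from the peak).
ΣF_x = 0: B_x + 2750·cos66° = 0 → B_x = -1119 lb.
ΣF_y = 0: B_y − 2800 − 2750·sin66° − 2000 − 700 − ½·246.2·11.7 = 0 → B_y = 9453 lb.
ΣM about B: M_B − 2800·11.7 − 2750·sin66°·2.5 − 2000·5.3 − 700·10.4 − (½·246.2·11.7)·5.4 = 0 → M_B = 64700 lb·ft.

B_x = -1119 lb, B_y = 9453 lb, M_B = 64700 lb·ft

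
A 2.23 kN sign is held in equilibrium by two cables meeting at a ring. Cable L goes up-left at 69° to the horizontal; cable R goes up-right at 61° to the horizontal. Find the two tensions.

T_L = 1.411 kN, T_R = 1.043 kN

ΣF_x = 0: −T_L·cos69° + T_R·cos61° = 0 → T_R = 0.739193·T_L.
ΣF_y = 0: T_L·sin69° + T_R·sin61° = 2.23.
Substitute: T_L·(0.93358 + 0.739193·0.87462) = 2.23 → T_L = 1.41131 ≈ 1.411 kN.
Then T_R = 0.739193 × 1.41131 = 1.043 kN.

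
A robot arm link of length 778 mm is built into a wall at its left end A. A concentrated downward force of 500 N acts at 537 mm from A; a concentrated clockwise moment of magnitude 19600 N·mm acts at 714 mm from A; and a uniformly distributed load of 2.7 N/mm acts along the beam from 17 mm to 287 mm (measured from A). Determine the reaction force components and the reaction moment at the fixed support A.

A_x = 0, A_y = 1229 N, M_A = 398900 N·mm

Resultant of the distributed load: 2.7 × 270 = 729 N at 152 mm from A.
ΣF_x = 0: A_x = 0.
ΣF_y = 0: A_y − 500 − 2.7·270 = 0 → A_y = 1229 N.
ΣM about A: M_A − 500·537 − 19600 − (2.7·270)·152 = 0 → M_A = 398900 N·mm.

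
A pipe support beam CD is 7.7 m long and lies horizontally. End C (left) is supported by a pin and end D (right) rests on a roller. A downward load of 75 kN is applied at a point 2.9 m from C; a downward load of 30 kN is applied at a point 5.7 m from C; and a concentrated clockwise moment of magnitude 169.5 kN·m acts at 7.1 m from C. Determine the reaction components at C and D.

C_x = 0, C_y = 32.53 kN, D_y = 72.47 kN

ΣM about C: D_y·7.7 − 75·2.9 − 30·5.7 − 169.5 = 0 → D_y = 558/7.7 = 72.4675 ≈ 72.47 kN.
ΣF_y = 0: C_y + 72.4675 − 75 − 30 = 0 → C_y = 32.53 kN.
ΣF_x = 0: no horizontal applied forces, so C_x = 0.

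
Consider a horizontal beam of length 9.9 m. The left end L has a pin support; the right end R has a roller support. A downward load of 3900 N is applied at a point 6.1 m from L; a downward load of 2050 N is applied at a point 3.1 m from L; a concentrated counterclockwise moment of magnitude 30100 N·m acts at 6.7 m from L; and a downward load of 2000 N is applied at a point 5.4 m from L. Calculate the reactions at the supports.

Moments about L: R_y·9.9 − 3900·6.1 − 2050·3.1 + 30100 − 2000·5.4 = 0 → R_y = 10845/9.9 = 1095.45 ≈ 1095 N.
ΣF_y = 0: L_y + 1095.45 − 3900 − 2050 − 2000 = 0 → L_y = 6855 N.
ΣF_x = 0: no horizontal applied forces, so L_x = 0.

L_x = 0, L_y = 6855 N, R_y = 1095 N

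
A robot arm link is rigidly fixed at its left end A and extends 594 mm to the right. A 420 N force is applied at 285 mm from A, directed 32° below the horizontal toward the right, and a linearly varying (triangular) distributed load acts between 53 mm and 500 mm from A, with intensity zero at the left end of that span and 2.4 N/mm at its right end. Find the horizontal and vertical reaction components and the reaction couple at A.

Resultant of the triangular load: ½ × 2.4 × 447 = 536.4 N, acting at 351 mm from A (one-third of the span from the peak).
ΣF_x = 0: A_x + 420·cos32° = 0 → A_x = -356.2 N.
ΣF_y = 0: A_y − 420·sin32° − ½·2.4·447 = 0 → A_y = 759.0 N.
ΣM about A: M_A − 420·sin32°·285 − (½·2.4·447)·351 = 0 → M_A = 251700 N·mm.

A_x = -356.2 N, A_y = 759.0 N, M_A = 251700 N·mm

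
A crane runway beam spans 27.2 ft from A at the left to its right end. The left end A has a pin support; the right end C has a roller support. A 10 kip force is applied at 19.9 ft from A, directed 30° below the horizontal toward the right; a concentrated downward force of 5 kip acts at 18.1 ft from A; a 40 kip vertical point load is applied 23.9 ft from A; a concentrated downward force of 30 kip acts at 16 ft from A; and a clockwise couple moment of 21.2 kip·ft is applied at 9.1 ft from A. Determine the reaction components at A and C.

ΣM about A: C_y·27.2 − 10·sin30°·19.9 − 5·18.1 − 40·23.9 − 30·16 − 21.2 = 0 → C_y = 1647.2/27.2 = 60.5588 ≈ 60.56 kip.
ΣF_y = 0: A_y + 60.5588 − 10·sin30° − 5 − 40 − 30 = 0 → A_y = 19.44 kip.
ΣF_x = 0: A_x + 10·cos30° = 0 → A_x = -8.660 kip.

A_x = -8.660 kip, A_y = 19.44 kip, C_y = 60.56 kip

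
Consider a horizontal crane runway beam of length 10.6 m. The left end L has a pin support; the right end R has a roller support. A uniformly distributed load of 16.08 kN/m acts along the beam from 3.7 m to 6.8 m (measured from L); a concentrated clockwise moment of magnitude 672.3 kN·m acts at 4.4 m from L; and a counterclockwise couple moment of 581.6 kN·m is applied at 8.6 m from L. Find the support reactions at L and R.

Resultant of the distributed load: 16.08 × 3.1 = 49.848 kN at 5.25 m from L.
ΣM about L: R_y·10.6 − (16.08·3.1)·5.25 − 672.3 + 581.6 = 0 → R_y = 352.402/10.6 = 33.2455 ≈ 33.25 kN.
ΣF_y = 0: L_y + 33.2455 − 16.08·3.1 = 0 → L_y = 16.60 kN.
ΣF_x = 0: no horizontal applied forces, so L_x = 0.

L_x = 0, L_y = 16.60 kN, R_y = 33.25 kN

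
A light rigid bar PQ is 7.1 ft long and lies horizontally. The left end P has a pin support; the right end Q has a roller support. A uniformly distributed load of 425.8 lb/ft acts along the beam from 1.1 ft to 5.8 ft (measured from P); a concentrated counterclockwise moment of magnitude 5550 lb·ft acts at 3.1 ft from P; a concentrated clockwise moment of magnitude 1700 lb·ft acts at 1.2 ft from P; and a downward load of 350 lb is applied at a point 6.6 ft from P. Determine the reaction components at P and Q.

Resultant of the distributed load: 425.8 × 4.7 = 2001.26 lb at 3.45 ft from P.
Moments about P: Q_y·7.1 − (425.8·4.7)·3.45 + 5550 − 1700 − 350·6.6 = 0 → Q_y = 5364.347/7.1 = 755.542 ≈ 755.5 lb.
ΣF_y = 0: P_y + 755.542 − 425.8·4.7 − 350 = 0 → P_y = 1596 lb.
ΣF_x = 0: no horizontal applied forces, so P_x = 0.

P_x = 0, P_y = 1596 lb, Q_y = 755.5 lb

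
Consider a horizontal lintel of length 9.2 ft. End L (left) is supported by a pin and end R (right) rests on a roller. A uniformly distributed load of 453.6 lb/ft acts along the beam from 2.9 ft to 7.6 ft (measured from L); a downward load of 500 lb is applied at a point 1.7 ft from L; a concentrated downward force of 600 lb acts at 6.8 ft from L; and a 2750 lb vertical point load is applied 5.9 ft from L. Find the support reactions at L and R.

Resultant of the distributed load: 453.6 × 4.7 = 2131.92 lb at 5.25 ft from L.
Moments about L: R_y·9.2 − (453.6·4.7)·5.25 − 500·1.7 − 600·6.8 − 2750·5.9 = 0 → R_y = 32347.58/9.2 = 3516.04 ≈ 3516 lb.
ΣF_y = 0: L_y + 3516.04 − 453.6·4.7 − 500 − 600 − 2750 = 0 → L_y = 2466 lb.
ΣF_x = 0: no horizontal applied forces, so L_x = 0.

L_x = 0, L_y = 2466 lb, R_y = 3516 lb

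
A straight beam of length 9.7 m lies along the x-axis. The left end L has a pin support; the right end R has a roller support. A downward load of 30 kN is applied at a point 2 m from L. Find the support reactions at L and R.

ΣM about L: R_y·9.7 − 30·2 = 0 → R_y = 60/9.7 = 6.18557 ≈ 6.186 kN.
ΣF_y = 0: L_y + 6.18557 − 30 = 0 → L_y = 23.81 kN.
ΣF_x = 0: no horizontal applied forces, so L_x = 0.

L_x = 0, L_y = 23.81 kN, R_y = 6.186 kN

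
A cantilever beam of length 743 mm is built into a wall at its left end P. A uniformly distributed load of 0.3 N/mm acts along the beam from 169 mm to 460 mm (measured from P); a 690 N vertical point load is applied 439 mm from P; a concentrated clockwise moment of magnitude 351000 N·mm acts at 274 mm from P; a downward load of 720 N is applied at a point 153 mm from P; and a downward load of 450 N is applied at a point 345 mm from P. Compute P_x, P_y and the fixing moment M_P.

P_x = 0, P_y = 1947 N, M_P = 946800 N·mm

Resultant of the distributed load: 0.3 × 291 = 87.3 N at 314.5 mm from P.
ΣF_x = 0: P_x = 0.
ΣF_y = 0: P_y − 0.3·291 − 690 − 720 − 450 = 0 → P_y = 1947 N.
ΣM about P: M_P − (0.3·291)·314.5 − 690·439 − 351000 − 720·153 − 450·345 = 0 → M_P = 946800 N·mm.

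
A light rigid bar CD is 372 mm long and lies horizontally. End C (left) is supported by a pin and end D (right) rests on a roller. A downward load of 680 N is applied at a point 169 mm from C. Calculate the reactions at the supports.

C_x = 0, C_y = 371.1 N, D_y = 308.9 N

ΣM about C: D_y·372 − 680·169 = 0 → D_y = 114920/372 = 308.925 ≈ 308.9 N.
ΣF_y = 0: C_y + 308.925 − 680 = 0 → C_y = 371.1 N.
ΣF_x = 0: no horizontal applied forces, so C_x = 0.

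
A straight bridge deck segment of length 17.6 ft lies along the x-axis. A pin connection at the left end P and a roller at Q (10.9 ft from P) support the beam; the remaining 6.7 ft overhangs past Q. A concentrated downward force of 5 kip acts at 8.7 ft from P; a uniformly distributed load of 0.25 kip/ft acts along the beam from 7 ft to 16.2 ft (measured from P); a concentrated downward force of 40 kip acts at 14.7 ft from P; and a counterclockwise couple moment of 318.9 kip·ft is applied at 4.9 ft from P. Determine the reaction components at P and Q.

P_x = 0, P_y = 16.17 kip, Q_y = 31.13 kip

Resultant of the distributed load: 0.25 × 9.2 = 2.3 kip at 11.6 ft from P.
ΣM about P: Q_y·10.9 − 5·8.7 − (0.25·9.2)·11.6 − 40·14.7 + 318.9 = 0 → Q_y = 339.28/10.9 = 31.1266 ≈ 31.13 kip.
ΣF_y = 0: P_y + 31.1266 − 5 − 0.25·9.2 − 40 = 0 → P_y = 16.17 kip.
ΣF_x = 0: no horizontal applied forces, so P_x = 0.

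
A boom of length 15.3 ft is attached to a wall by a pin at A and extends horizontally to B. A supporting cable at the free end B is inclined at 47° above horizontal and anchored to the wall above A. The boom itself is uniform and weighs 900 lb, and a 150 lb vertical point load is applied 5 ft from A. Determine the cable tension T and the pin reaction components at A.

ΣM about A: T·sin47°·15.3 − 900·7.65 − 150·5 = 0 → T = 7635/(15.3·0.731354) = 682.323 ≈ 682.3 lb.
ΣF_x = 0: A_x − T·cos47° = 0 → A_x = 682.323 × 0.681998 = 465.3 lb.
ΣF_y = 0: A_y + T·sin47° − 900 − 150 = 0 → A_y = 1050 − 682.323 × 0.731354 = 551.0 lb.

T = 682.3 lb, A_x = 465.3 lb, A_y = 551.0 lb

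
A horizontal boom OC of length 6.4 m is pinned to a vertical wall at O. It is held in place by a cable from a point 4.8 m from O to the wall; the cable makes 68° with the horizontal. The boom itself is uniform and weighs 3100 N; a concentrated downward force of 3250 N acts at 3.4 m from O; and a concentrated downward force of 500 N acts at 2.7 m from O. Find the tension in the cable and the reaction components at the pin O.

T = 5015 N, O_x = 1879 N, O_y = 2200 N

ΣM about O: T·sin68°·4.8 − 3100·3.2 − 3250·3.4 − 500·2.7 = 0 → T = 22320/(4.8·0.927184) = 5015.19 ≈ 5015 N.
ΣF_x = 0: O_x − T·cos68° = 0 → O_x = 5015.19 × 0.374607 = 1879 N.
ΣF_y = 0: O_y + T·sin68° − 3100 − 3250 − 500 = 0 → O_y = 6850 − 5015.19 × 0.927184 = 2200 N.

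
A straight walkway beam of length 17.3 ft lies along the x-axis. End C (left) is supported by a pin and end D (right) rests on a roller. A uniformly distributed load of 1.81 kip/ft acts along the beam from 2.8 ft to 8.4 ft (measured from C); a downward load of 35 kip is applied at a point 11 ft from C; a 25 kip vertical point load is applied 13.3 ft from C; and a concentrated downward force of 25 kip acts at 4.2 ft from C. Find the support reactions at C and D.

Resultant of the distributed load: 1.81 × 5.6 = 10.136 kip at 5.6 ft from C.
Taking moments about C: D_y·17.3 − (1.81·5.6)·5.6 − 35·11 − 25·13.3 − 25·4.2 = 0 → D_y = 879.2616/17.3 = 50.8244 ≈ 50.82 kip.
ΣF_y = 0: C_y + 50.8244 − 1.81·5.6 − 35 − 25 − 25 = 0 → C_y = 44.31 kip.
ΣF_x = 0: no horizontal applied forces, so C_x = 0.

C_x = 0, C_y = 44.31 kip, D_y = 50.82 kip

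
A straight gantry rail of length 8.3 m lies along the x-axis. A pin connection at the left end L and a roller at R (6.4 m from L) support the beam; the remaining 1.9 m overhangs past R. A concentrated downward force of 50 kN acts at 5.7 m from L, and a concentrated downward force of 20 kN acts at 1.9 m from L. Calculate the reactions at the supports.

L_x = 0, L_y = 19.53 kN, R_y = 50.47 kN

Taking moments about L: R_y·6.4 − 50·5.7 − 20·1.9 = 0 → R_y = 323/6.4 = 50.4688 ≈ 50.47 kN.
ΣF_y = 0: L_y + 50.4688 − 50 − 20 = 0 → L_y = 19.53 kN.
ΣF_x = 0: no horizontal applied forces, so L_x = 0.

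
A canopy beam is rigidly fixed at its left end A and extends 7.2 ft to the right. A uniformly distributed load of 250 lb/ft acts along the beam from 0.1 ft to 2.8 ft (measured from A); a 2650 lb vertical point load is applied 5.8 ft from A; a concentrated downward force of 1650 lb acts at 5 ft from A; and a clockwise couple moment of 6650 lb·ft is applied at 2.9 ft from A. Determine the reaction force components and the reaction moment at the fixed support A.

Resultant of the distributed load: 250 × 2.7 = 675 lb at 1.45 ft from A.
ΣF_x = 0: A_x = 0.
ΣF_y = 0: A_y − 250·2.7 − 2650 − 1650 = 0 → A_y = 4975 lb.
ΣM about A: M_A − (250·2.7)·1.45 − 2650·5.8 − 1650·5 − 6650 = 0 → M_A = 31250 lb·ft.

A_x = 0, A_y = 4975 lb, M_A = 31250 lb·ft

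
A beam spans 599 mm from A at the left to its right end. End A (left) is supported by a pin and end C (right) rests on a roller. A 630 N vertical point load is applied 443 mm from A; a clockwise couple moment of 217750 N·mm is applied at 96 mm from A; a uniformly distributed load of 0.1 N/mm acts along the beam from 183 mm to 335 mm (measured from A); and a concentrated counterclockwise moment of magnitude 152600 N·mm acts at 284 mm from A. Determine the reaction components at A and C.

A_x = 0, A_y = 63.94 N, C_y = 581.3 N

Resultant of the distributed load: 0.1 × 152 = 15.2 N at 259 mm from A.
Moments about A: C_y·599 − 630·443 − 217750 − (0.1·152)·259 + 152600 = 0 → C_y = 348176.8/599 = 581.263 ≈ 581.3 N.
ΣF_y = 0: A_y + 581.263 − 630 − 0.1·152 = 0 → A_y = 63.94 N.
ΣF_x = 0: no horizontal applied forces, so A_x = 0.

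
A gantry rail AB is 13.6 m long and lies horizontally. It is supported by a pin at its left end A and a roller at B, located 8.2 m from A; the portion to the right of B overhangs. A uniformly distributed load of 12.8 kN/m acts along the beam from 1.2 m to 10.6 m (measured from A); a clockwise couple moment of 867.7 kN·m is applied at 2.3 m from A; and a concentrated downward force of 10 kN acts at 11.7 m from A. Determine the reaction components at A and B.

A_x = 0, A_y = -76.34 kN, B_y = 206.7 kN

Resultant of the distributed load: 12.8 × 9.4 = 120.32 kN at 5.9 m from A.
ΣM about A: B_y·8.2 − (12.8·9.4)·5.9 − 867.7 − 10·11.7 = 0 → B_y = 1694.588/8.2 = 206.657 ≈ 206.7 kN.
ΣF_y = 0: A_y + 206.657 − 12.8·9.4 − 10 = 0 → A_y = -76.34 kN.
ΣF_x = 0: no horizontal applied forces, so A_x = 0.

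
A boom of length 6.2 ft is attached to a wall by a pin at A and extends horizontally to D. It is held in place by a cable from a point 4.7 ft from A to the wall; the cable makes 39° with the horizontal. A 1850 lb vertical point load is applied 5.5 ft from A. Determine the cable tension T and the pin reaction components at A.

T = 3440 lb, A_x = 2673 lb, A_y = -314.9 lb

ΣM about A: T·sin39°·4.7 − 1850·5.5 = 0 → T = 10175/(4.7·0.62932) = 3440.05 ≈ 3440 lb.
ΣF_x = 0: A_x − T·cos39° = 0 → A_x = 3440.05 × 0.777146 = 2673 lb.
ΣF_y = 0: A_y + T·sin39° − 1850 = 0 → A_y = 1850 − 3440.05 × 0.62932 = -314.9 lb.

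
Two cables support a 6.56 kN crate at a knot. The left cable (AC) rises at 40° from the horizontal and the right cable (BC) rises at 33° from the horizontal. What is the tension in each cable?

ΣF_x = 0: −T_AC·cos40° + T_BC·cos33° = 0 → T_BC = 0.913403·T_AC.
ΣF_y = 0: T_AC·sin40° + T_BC·sin33° = 6.56.
Substitute: T_AC·(0.642788 + 0.913403·0.544639) = 6.56 → T_AC = 5.75306 ≈ 5.753 kN.
Then T_BC = 0.913403 × 5.75306 = 5.255 kN.

T_AC = 5.753 kN, T_BC = 5.255 kN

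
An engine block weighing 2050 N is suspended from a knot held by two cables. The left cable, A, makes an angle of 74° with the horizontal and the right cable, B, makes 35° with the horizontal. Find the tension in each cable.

T_A = 1776 N, T_B = 597.6 N

ΣF_x = 0: −T_A·cos74° + T_B·cos35° = 0 → T_B = 0.336491·T_A.
ΣF_y = 0: T_A·sin74° + T_B·sin35° = 2050.
Substitute: T_A·(0.961262 + 0.336491·0.573576) = 2050 → T_A = 1776.02 ≈ 1776 N.
Then T_B = 0.336491 × 1776.02 = 597.6 N.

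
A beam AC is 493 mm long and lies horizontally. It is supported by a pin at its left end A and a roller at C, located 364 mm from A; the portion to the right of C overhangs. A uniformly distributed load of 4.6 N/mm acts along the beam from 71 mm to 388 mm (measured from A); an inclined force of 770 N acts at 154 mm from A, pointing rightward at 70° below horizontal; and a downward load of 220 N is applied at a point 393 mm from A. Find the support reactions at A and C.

A_x = -263.4 N, A_y = 938.7 N, C_y = 1463 N

Resultant of the distributed load: 4.6 × 317 = 1458.2 N at 229.5 mm from A.
ΣM about A: C_y·364 − (4.6·317)·229.5 − 770·sin70°·154 − 220·393 = 0 → C_y = 532546/364 = 1463.04 ≈ 1463 N.
ΣF_y = 0: A_y + 1463.04 − 4.6·317 − 770·sin70° − 220 = 0 → A_y = 938.7 N.
ΣF_x = 0: A_x + 770·cos70° = 0 → A_x = -263.4 N.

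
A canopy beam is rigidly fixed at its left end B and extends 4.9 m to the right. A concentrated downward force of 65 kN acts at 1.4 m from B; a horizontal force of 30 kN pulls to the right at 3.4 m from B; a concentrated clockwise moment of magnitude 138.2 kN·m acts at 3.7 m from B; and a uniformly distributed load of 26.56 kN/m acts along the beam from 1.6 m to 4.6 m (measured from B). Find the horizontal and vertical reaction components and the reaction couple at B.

B_x = -30.00 kN, B_y = 144.7 kN, M_B = 476.2 kN·m

Resultant of the distributed load: 26.56 × 3 = 79.68 kN at 3.1 m from B.
ΣF_x = 0: B_x + 30 = 0 → B_x = -30.00 kN.
ΣF_y = 0: B_y − 65 − 26.56·3 = 0 → B_y = 144.7 kN.
ΣM about B: M_B − 65·1.4 − 138.2 − (26.56·3)·3.1 = 0 → M_B = 476.2 kN·m.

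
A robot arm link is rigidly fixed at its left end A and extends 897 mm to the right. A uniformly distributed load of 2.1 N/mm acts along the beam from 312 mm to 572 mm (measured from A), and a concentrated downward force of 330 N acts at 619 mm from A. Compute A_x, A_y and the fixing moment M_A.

Resultant of the distributed load: 2.1 × 260 = 546 N at 442 mm from A.
ΣF_x = 0: A_x = 0.
ΣF_y = 0: A_y − 2.1·260 − 330 = 0 → A_y = 876.0 N.
ΣM about A: M_A − (2.1·260)·442 − 330·619 = 0 → M_A = 445600 N·mm.

A_x = 0, A_y = 876.0 N, M_A = 445600 N·mm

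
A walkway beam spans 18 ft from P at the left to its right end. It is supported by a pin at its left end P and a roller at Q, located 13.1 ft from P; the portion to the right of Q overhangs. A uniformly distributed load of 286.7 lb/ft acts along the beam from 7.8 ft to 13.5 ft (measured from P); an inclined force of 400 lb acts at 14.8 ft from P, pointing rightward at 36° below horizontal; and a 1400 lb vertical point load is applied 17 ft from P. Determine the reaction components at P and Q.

P_x = -323.6 lb, P_y = -141.7 lb, Q_y = 3411 lb

Resultant of the distributed load: 286.7 × 5.7 = 1634.19 lb at 10.65 ft from P.
Moments about P: Q_y·13.1 − (286.7·5.7)·10.65 − 400·sin36°·14.8 − 1400·17 = 0 → Q_y = 44683.8/13.1 = 3410.98 ≈ 3411 lb.
ΣF_y = 0: P_y + 3410.98 − 286.7·5.7 − 400·sin36° − 1400 = 0 → P_y = -141.7 lb.
ΣF_x = 0: P_x + 400·cos36° = 0 → P_x = -323.6 lb.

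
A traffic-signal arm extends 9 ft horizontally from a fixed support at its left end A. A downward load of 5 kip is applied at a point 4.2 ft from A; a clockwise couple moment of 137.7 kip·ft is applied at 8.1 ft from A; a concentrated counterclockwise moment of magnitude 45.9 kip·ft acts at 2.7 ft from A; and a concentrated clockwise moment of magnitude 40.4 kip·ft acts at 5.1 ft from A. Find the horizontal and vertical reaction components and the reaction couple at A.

ΣF_x = 0: A_x = 0.
ΣF_y = 0: A_y − 5 = 0 → A_y = 5.000 kip.
ΣM about A: M_A − 5·4.2 − 137.7 + 45.9 − 40.4 = 0 → M_A = 153.2 kip·ft.

A_x = 0, A_y = 5.000 kip, M_A = 153.2 kip·ft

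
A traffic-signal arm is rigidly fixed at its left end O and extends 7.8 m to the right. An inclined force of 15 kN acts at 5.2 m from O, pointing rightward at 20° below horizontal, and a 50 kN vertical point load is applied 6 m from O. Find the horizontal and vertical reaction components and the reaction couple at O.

ΣF_x = 0: O_x + 15·cos20° = 0 → O_x = -14.10 kN.
ΣF_y = 0: O_y − 15·sin20° − 50 = 0 → O_y = 55.13 kN.
ΣM about O: M_O − 15·sin20°·5.2 − 50·6 = 0 → M_O = 326.7 kN·m.

O_x = -14.10 kN, O_y = 55.13 kN, M_O = 326.7 kN·m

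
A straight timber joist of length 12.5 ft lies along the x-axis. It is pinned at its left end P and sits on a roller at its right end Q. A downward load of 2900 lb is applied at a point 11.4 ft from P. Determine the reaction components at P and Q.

P_x = 0, P_y = 255.2 lb, Q_y = 2645 lb

Moments about P: Q_y·12.5 − 2900·11.4 = 0 → Q_y = 33060/12.5 = 2644.8 ≈ 2645 lb.
ΣF_y = 0: P_y + 2644.8 − 2900 = 0 → P_y = 255.2 lb.
ΣF_x = 0: no horizontal applied forces, so P_x = 0.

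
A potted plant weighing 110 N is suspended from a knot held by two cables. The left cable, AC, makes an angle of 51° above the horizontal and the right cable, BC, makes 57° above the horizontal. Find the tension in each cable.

ΣF_x = 0: −T_AC·cos51° + T_BC·cos57° = 0 → T_BC = 1.15548·T_AC.
ΣF_y = 0: T_AC·sin51° + T_BC·sin57° = 110.
Substitute: T_AC·(0.777146 + 1.15548·0.838671) = 110 → T_AC = 62.9934 ≈ 62.99 N.
Then T_BC = 1.15548 × 62.9934 = 72.79 N.

T_AC = 62.99 N, T_BC = 72.79 N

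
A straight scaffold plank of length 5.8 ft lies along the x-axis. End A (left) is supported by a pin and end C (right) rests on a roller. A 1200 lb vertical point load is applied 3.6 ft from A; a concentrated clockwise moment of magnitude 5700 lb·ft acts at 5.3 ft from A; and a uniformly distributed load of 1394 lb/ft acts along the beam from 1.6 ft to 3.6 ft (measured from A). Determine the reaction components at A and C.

A_x = 0, A_y = 1011 lb, C_y = 2977 lb

Resultant of the distributed load: 1394 × 2 = 2788 lb at 2.6 ft from A.
Taking moments about A: C_y·5.8 − 1200·3.6 − 5700 − (1394·2)·2.6 = 0 → C_y = 17268.8/5.8 = 2977.38 ≈ 2977 lb.
ΣF_y = 0: A_y + 2977.38 − 1200 − 1394·2 = 0 → A_y = 1011 lb.
ΣF_x = 0: no horizontal applied forces, so A_x = 0.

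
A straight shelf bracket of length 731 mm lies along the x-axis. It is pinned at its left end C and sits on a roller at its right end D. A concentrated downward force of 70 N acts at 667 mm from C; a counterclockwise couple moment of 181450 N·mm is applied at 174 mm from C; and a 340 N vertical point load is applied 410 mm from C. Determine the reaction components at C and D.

Moments about C: D_y·731 − 70·667 + 181450 − 340·410 = 0 → D_y = 4640/731 = 6.34747 ≈ 6.347 N.
ΣF_y = 0: C_y + 6.34747 − 70 − 340 = 0 → C_y = 403.7 N.
ΣF_x = 0: no horizontal applied forces, so C_x = 0.

C_x = 0, C_y = 403.7 N, D_y = 6.347 N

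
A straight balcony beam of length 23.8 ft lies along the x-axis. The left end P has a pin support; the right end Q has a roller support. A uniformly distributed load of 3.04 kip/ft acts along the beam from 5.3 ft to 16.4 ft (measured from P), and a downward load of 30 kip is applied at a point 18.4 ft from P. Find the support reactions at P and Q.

Resultant of the distributed load: 3.04 × 11.1 = 33.744 kip at 10.85 ft from P.
Taking moments about P: Q_y·23.8 − (3.04·11.1)·10.85 − 30·18.4 = 0 → Q_y = 918.1224/23.8 = 38.5766 ≈ 38.58 kip.
ΣF_y = 0: P_y + 38.5766 − 3.04·11.1 − 30 = 0 → P_y = 25.17 kip.
ΣF_x = 0: no horizontal applied forces, so P_x = 0.

P_x = 0, P_y = 25.17 kip, Q_y = 38.58 kip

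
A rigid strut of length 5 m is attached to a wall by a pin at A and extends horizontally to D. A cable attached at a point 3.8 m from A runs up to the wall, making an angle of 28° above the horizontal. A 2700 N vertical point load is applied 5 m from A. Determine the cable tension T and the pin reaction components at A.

T = 7567 N, A_x = 6682 N, A_y = -852.6 N

ΣM about A: T·sin28°·3.8 − 2700·5 = 0 → T = 13500/(3.8·0.469472) = 7567.29 ≈ 7567 N.
ΣF_x = 0: A_x − T·cos28° = 0 → A_x = 7567.29 × 0.882948 = 6682 N.
ΣF_y = 0: A_y + T·sin28° − 2700 = 0 → A_y = 2700 − 7567.29 × 0.469472 = -852.6 N.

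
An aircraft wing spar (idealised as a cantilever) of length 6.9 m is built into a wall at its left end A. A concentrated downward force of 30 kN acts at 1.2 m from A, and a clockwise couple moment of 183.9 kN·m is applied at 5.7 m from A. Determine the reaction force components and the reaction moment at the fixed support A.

ΣF_x = 0: A_x = 0.
ΣF_y = 0: A_y − 30 = 0 → A_y = 30.00 kN.
ΣM about A: M_A − 30·1.2 − 183.9 = 0 → M_A = 219.9 kN·m.

A_x = 0, A_y = 30.00 kN, M_A = 219.9 kN·m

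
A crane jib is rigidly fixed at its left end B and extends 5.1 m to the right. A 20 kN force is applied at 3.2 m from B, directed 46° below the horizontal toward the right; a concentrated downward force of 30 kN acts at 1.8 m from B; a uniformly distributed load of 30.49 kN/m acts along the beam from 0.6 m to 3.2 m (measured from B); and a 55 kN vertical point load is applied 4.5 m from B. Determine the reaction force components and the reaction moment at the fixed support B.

B_x = -13.89 kN, B_y = 178.7 kN, M_B = 498.2 kN·m

Resultant of the distributed load: 30.49 × 2.6 = 79.274 kN at 1.9 m from B.
ΣF_x = 0: B_x + 20·cos46° = 0 → B_x = -13.89 kN.
ΣF_y = 0: B_y − 20·sin46° − 30 − 30.49·2.6 − 55 = 0 → B_y = 178.7 kN.
ΣM about B: M_B − 20·sin46°·3.2 − 30·1.8 − (30.49·2.6)·1.9 − 55·4.5 = 0 → M_B = 498.2 kN·m.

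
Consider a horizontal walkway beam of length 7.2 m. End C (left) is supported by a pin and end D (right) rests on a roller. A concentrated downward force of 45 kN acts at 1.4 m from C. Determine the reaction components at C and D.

Moments about C: D_y·7.2 − 45·1.4 = 0 → D_y = 63/7.2 = 8.750 kN.
ΣF_y = 0: C_y + 8.75 − 45 = 0 → C_y = 36.25 kN.
ΣF_x = 0: no horizontal applied forces, so C_x = 0.

C_x = 0, C_y = 36.25 kN, D_y = 8.750 kN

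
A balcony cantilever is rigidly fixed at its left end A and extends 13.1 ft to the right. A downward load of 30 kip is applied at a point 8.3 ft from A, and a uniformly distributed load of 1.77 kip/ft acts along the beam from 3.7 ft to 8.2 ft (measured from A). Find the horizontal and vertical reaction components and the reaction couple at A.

A_x = 0, A_y = 37.96 kip, M_A = 296.4 kip·ft

Resultant of the distributed load: 1.77 × 4.5 = 7.965 kip at 5.95 ft from A.
ΣF_x = 0: A_x = 0.
ΣF_y = 0: A_y − 30 − 1.77·4.5 = 0 → A_y = 37.96 kip.
ΣM about A: M_A − 30·8.3 − (1.77·4.5)·5.95 = 0 → M_A = 296.4 kip·ft.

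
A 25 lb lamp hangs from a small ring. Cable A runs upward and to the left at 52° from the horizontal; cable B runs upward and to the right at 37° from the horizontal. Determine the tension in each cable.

ΣF_x = 0: −T_A·cos52° + T_B·cos37° = 0 → T_B = 0.770892·T_A.
ΣF_y = 0: T_A·sin52° + T_B·sin37° = 25.
Substitute: T_A·(0.788011 + 0.770892·0.601815) = 25 → T_A = 19.9689 ≈ 19.97 lb.
Then T_B = 0.770892 × 19.9689 = 15.39 lb.

T_A = 19.97 lb, T_B = 15.39 lb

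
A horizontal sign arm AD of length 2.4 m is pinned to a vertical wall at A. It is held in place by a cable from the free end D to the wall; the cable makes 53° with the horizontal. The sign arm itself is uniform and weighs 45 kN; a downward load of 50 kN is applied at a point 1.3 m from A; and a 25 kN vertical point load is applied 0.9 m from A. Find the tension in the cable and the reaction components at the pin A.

ΣM about A: T·sin53°·2.4 − 45·1.2 − 50·1.3 − 25·0.9 = 0 → T = 141.5/(2.4·0.798636) = 73.8238 ≈ 73.82 kN.
ΣF_x = 0: A_x − T·cos53° = 0 → A_x = 73.8238 × 0.601815 = 44.43 kN.
ΣF_y = 0: A_y + T·sin53° − 45 − 50 − 25 = 0 → A_y = 120 − 73.8238 × 0.798636 = 61.04 kN.

T = 73.82 kN, A_x = 44.43 kN, A_y = 61.04 kN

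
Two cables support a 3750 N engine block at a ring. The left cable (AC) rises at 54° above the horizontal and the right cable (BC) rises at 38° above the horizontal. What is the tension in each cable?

T_AC = 2957 N, T_BC = 2206 N

ΣF_x = 0: −T_AC·cos54° + T_BC·cos38° = 0 → T_BC = 0.74591·T_AC.
ΣF_y = 0: T_AC·sin54° + T_BC·sin38° = 3750.
Substitute: T_AC·(0.809017 + 0.74591·0.615661) = 3750 → T_AC = 2956.84 ≈ 2957 N.
Then T_BC = 0.74591 × 2956.84 = 2206 N.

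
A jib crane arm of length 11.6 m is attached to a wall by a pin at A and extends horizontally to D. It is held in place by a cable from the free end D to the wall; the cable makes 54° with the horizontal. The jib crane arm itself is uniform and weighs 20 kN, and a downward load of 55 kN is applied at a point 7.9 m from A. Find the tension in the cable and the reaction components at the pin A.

ΣM about A: T·sin54°·11.6 − 20·5.8 − 55·7.9 = 0 → T = 550.5/(11.6·0.809017) = 58.6599 ≈ 58.66 kN.
ΣF_x = 0: A_x − T·cos54° = 0 → A_x = 58.6599 × 0.587785 = 34.48 kN.
ΣF_y = 0: A_y + T·sin54° − 20 − 55 = 0 → A_y = 75 − 58.6599 × 0.809017 = 27.54 kN.

T = 58.66 kN, A_x = 34.48 kN, A_y = 27.54 kN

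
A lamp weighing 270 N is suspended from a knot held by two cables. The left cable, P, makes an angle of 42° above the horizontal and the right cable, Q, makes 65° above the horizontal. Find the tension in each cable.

T_P = 119.3 N, T_Q = 209.8 N

ΣF_x = 0: −T_P·cos42° + T_Q·cos65° = 0 → T_Q = 1.75843·T_P.
ΣF_y = 0: T_P·sin42° + T_Q·sin65° = 270.
Substitute: T_P·(0.669131 + 1.75843·0.906308) = 270 → T_P = 119.321 ≈ 119.3 N.
Then T_Q = 1.75843 × 119.321 = 209.8 N.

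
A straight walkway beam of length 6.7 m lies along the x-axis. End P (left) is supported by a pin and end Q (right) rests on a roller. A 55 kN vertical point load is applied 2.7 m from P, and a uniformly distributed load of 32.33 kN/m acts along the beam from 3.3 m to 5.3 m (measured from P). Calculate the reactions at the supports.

Resultant of the distributed load: 32.33 × 2 = 64.66 kN at 4.3 m from P.
ΣM about P: Q_y·6.7 − 55·2.7 − (32.33·2)·4.3 = 0 → Q_y = 426.538/6.7 = 63.6624 ≈ 63.66 kN.
ΣF_y = 0: P_y + 63.6624 − 55 − 32.33·2 = 0 → P_y = 56.00 kN.
ΣF_x = 0: no horizontal applied forces, so P_x = 0.

P_x = 0, P_y = 56.00 kN, Q_y = 63.66 kN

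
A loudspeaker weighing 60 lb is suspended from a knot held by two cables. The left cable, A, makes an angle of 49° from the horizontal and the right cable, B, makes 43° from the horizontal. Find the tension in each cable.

T_A = 43.91 lb, T_B = 39.39 lb

ΣF_x = 0: −T_A·cos49° + T_B·cos43° = 0 → T_B = 0.897048·T_A.
ΣF_y = 0: T_A·sin49° + T_B·sin43° = 60.
Substitute: T_A·(0.75471 + 0.897048·0.681998) = 60 → T_A = 43.908 ≈ 43.91 lb.
Then T_B = 0.897048 × 43.908 = 39.39 lb.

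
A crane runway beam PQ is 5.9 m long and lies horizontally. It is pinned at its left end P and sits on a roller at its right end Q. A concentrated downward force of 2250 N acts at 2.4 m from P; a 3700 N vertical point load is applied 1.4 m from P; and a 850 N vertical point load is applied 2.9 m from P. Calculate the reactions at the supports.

P_x = 0, P_y = 4589 N, Q_y = 2211 N

Moments about P: Q_y·5.9 − 2250·2.4 − 3700·1.4 − 850·2.9 = 0 → Q_y = 13045/5.9 = 2211.02 ≈ 2211 N.
ΣF_y = 0: P_y + 2211.02 − 2250 − 3700 − 850 = 0 → P_y = 4589 N.
ΣF_x = 0: no horizontal applied forces, so P_x = 0.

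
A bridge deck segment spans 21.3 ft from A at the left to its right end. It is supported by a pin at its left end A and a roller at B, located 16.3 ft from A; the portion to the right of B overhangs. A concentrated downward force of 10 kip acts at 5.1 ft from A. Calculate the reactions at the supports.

A_x = 0, A_y = 6.871 kip, B_y = 3.129 kip

Moments about A: B_y·16.3 − 10·5.1 = 0 → B_y = 51/16.3 = 3.12883 ≈ 3.129 kip.
ΣF_y = 0: A_y + 3.12883 − 10 = 0 → A_y = 6.871 kip.
ΣF_x = 0: no horizontal applied forces, so A_x = 0.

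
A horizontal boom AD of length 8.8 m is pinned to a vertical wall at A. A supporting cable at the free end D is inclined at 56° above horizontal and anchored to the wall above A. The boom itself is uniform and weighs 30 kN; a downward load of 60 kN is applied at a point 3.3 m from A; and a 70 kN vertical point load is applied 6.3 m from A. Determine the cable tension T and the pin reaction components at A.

ΣM about A: T·sin56°·8.8 − 30·4.4 − 60·3.3 − 70·6.3 = 0 → T = 771/(8.8·0.829038) = 105.681 ≈ 105.7 kN.
ΣF_x = 0: A_x − T·cos56° = 0 → A_x = 105.681 × 0.559193 = 59.10 kN.
ΣF_y = 0: A_y + T·sin56° − 30 − 60 − 70 = 0 → A_y = 160 − 105.681 × 0.829038 = 72.39 kN.

T = 105.7 kN, A_x = 59.10 kN, A_y = 72.39 kN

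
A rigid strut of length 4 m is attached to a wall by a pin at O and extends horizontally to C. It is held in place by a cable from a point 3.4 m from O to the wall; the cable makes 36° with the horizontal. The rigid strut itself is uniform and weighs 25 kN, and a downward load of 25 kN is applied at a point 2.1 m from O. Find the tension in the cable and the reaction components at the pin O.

ΣM about O: T·sin36°·3.4 − 25·2 − 25·2.1 = 0 → T = 102.5/(3.4·0.587785) = 51.2893 ≈ 51.29 kN.
ΣF_x = 0: O_x − T·cos36° = 0 → O_x = 51.2893 × 0.809017 = 41.49 kN.
ΣF_y = 0: O_y + T·sin36° − 25 − 25 = 0 → O_y = 50 − 51.2893 × 0.587785 = 19.85 kN.

T = 51.29 kN, O_x = 41.49 kN, O_y = 19.85 kN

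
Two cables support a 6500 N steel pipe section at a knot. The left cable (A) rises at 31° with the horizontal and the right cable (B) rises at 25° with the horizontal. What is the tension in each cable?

T_A = 7106 N, T_B = 6721 N

ΣF_x = 0: −T_A·cos31° + T_B·cos25° = 0 → T_B = 0.945779·T_A.
ΣF_y = 0: T_A·sin31° + T_B·sin25° = 6500.
Substitute: T_A·(0.515038 + 0.945779·0.422618) = 6500 → T_A = 7105.83 ≈ 7106 N.
Then T_B = 0.945779 × 7105.83 = 6721 N.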